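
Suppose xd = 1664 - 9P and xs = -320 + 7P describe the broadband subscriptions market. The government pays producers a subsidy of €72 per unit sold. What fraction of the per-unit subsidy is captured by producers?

Pre-subsidy: 1664 - 9P = -320 + 7P gives P* = 124, x* = 548.
With the subsidy, sellers receive Ps = Pb + 72 for each unit, where Pb is the price buyers pay.
Supply in terms of Pb becomes xs = -320 + 7(Pb + 72) = 184 + 7Pb. Setting this equal to demand: 1664 - 9Pb = 184 + 7Pb, so Pb = 92.5.
Sellers receive Ps = 92.5 + 72 = 164.5; x' = 1664 − 9·92.5 = 831.5.
Buyers' price falls by P* − Pb = 124 − 92.5 = 31.5; sellers' price rises by Ps − P* = 164.5 − 124 = 40.5.
So producers capture 40.5/72 = 0.5625 of each unit of subsidy.

Producer share = 0.5625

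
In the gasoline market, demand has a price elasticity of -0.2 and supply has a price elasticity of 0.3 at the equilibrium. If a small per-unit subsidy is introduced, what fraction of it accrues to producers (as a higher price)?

For a small subsidy around the equilibrium, the benefit split depends on the relative slopes, which at a point are proportional to the elasticities.
Buyer share = εs/(εs + |εd|) = 0.3/(0.3 + 0.2) = 0.6; seller share = |εd|/(εs + |εd|) = 0.4.
So producers capture 0.4 of the subsidy.

Producer share = 0.4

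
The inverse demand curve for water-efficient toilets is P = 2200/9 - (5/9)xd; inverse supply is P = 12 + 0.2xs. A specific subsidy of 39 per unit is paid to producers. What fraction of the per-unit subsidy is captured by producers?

Producer share = 9/34

Pre-subsidy: 2200/9 - (5/9)x = 12 + 0.2x gives x* = 5230/17 and P* = 1250/17.
With the subsidy, sellers receive Ps = Pb + 39 for each unit, where Pb is the price buyers pay.
On the curves, Pb = 2200/9 - (5/9)x and Ps = 12 + 0.2x; the wedge Ps − Pb = 39 gives 12 + 0.2x − (2200/9 - (5/9)x) = 39, so x' = 12215/34.
Then Pb = 2200/9 − (5/9)·(12215/34) = 1525/34 and Ps = 12 + 0.2·(12215/34) = 2851/34.
Buyers' price falls by P* − Pb = 1250/17 − 1525/34 = 975/34; sellers' price rises by Ps − P* = 2851/34 − 1250/17 = 351/34.
So producers capture (351/34)/39 = 9/34 of each unit of subsidy.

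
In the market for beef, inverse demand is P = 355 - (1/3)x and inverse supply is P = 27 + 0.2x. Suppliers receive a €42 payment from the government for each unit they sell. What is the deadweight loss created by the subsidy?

Deadweight loss = €1653.75

Pre-subsidy: 355 - (1/3)x = 27 + 0.2x gives x* = 615 and P* = 150.
With the subsidy, sellers receive Ps = Pb + 42 for each unit, where Pb is the price buyers pay.
On the curves, Pb = 355 - (1/3)x and Ps = 27 + 0.2x; the wedge Ps − Pb = 42 gives 27 + 0.2x − (355 - (1/3)x) = 42, so x' = 693.75.
Then Pb = 355 − (1/3)·693.75 = 123.75 and Ps = 27 + 0.2·693.75 = 165.75.
The subsidy expands output by 693.75 − 615 = 78.75 past the efficient level; on those units the gap between marginal cost and willingness to pay runs from 0 up to 42.
DWL = ½ × 42 × 78.75 = 1653.75.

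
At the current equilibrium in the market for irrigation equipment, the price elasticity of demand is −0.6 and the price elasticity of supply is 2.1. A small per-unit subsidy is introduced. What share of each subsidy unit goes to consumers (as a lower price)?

For a small subsidy around the equilibrium, the benefit split depends on the relative slopes, which at a point are proportional to the elasticities.
Buyer share = εs/(εs + |εd|) = 2.1/(2.1 + 0.6) = 7/9; seller share = |εd|/(εs + |εd|) = 2/9.

Consumer share = 7/9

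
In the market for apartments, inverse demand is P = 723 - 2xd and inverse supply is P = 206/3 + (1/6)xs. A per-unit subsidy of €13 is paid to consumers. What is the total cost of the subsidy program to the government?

Pre-subsidy: 723 - 2x = 206/3 + (1/6)x gives x* = 302 and P* = 119.
With the rebate, buyers effectively pay Pb = Ps − 13, where Ps is the price sellers receive.
On the curves, Pb = 723 - 2x and Ps = 206/3 + (1/6)x; the wedge Ps − Pb = 13 gives 206/3 + (1/6)x − (723 - 2x) = 13, so x' = 308.
Then Pb = 723 − 2·308 = 107 and Ps = 206/3 + (1/6)·308 = 120.
Government outlay = subsidy × quantity = 13 × 308 = 4004.

Government cost = €4004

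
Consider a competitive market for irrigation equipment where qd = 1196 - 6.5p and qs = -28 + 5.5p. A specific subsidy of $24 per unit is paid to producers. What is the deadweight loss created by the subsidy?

Deadweight loss = $858

Pre-subsidy: 1196 - 6.5p = -28 + 5.5p gives p* = 102, q* = 533.
With the subsidy, sellers receive ps = pb + 24 for each unit, where pb is the price buyers pay.
Supply in terms of pb becomes qs = -28 + 5.5(pb + 24) = 104 + 5.5pb. Setting this equal to demand: 1196 - 6.5pb = 104 + 5.5pb, so pb = 91.
Sellers receive ps = 91 + 24 = 115; q' = 1196 − 6.5·91 = 604.5.
The subsidy expands output by 604.5 − 533 = 71.5 past the efficient level; on those units the gap between marginal cost and willingness to pay runs from 0 up to 24.
DWL = ½ × 24 × 71.5 = 858.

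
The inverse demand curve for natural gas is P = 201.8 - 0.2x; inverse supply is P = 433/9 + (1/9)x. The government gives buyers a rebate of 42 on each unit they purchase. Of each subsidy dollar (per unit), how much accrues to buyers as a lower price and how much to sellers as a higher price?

Buyers gain 27 per unit; sellers gain 15 per unit

Pre-subsidy: 201.8 - 0.2x = 433/9 + (1/9)x gives x* = 494 and P* = 103.
With the rebate, buyers effectively pay Pb = Ps − 42, where Ps is the price sellers receive.
On the curves, Pb = 201.8 - 0.2x and Ps = 433/9 + (1/9)x; the wedge Ps − Pb = 42 gives 433/9 + (1/9)x − (201.8 - 0.2x) = 42, so x' = 629.
Then Pb = 201.8 − 0.2·629 = 76 and Ps = 433/9 + (1/9)·629 = 118.
Buyers' price falls by P* − Pb = 103 − 76 = 27; sellers' price rises by Ps − P* = 118 − 103 = 15.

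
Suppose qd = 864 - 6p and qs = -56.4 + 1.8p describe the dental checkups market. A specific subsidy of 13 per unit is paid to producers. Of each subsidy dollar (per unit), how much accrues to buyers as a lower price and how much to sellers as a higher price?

Pre-subsidy: 864 - 6p = -56.4 + 1.8p gives p* = 118, q* = 156.
With the subsidy, sellers receive ps = pb + 13 for each unit, where pb is the price buyers pay.
Supply in terms of pb becomes qs = -56.4 + 1.8(pb + 13) = -33 + 1.8pb. Setting this equal to demand: 864 - 6pb = -33 + 1.8pb, so pb = 115.
Sellers receive ps = 115 + 13 = 128; q' = 864 − 6·115 = 174.
Buyers' price falls by p* − pb = 118 − 115 = 3; sellers' price rises by ps − p* = 128 − 118 = 10.

Buyers gain 3 per unit; sellers gain 10 per unit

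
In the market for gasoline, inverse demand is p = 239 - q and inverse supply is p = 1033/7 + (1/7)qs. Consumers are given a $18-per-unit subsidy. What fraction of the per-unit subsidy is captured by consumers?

Pre-subsidy: 239 - q = 1033/7 + (1/7)q gives q* = 80 and p* = 159.
With the rebate, buyers effectively pay pb = ps − 18, where ps is the price sellers receive.
On the curves, pb = 239 - q and ps = 1033/7 + (1/7)q; the wedge ps − pb = 18 gives 1033/7 + (1/7)q − (239 - q) = 18, so q' = 95.75.
Then pb = 239 − 1·95.75 = 143.25 and ps = 1033/7 + (1/7)·95.75 = 161.25.
Buyers' price falls by p* − pb = 159 − 143.25 = 15.75; sellers' price rises by ps − p* = 161.25 − 159 = 2.25.
So consumers capture 15.75/18 = 0.875 of each unit of subsidy.

Consumer share = 0.875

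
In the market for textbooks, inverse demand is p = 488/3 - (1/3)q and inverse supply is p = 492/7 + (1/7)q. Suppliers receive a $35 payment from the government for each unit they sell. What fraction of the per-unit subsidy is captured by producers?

Producer share = 0.3

Pre-subsidy: 488/3 - (1/3)q = 492/7 + (1/7)q gives q* = 194 and p* = 98.
With the subsidy, sellers receive ps = pb + 35 for each unit, where pb is the price buyers pay.
On the curves, pb = 488/3 - (1/3)q and ps = 492/7 + (1/7)q; the wedge ps − pb = 35 gives 492/7 + (1/7)q − (488/3 - (1/3)q) = 35, so q' = 267.5.
Then pb = 488/3 − (1/3)·267.5 = 73.5 and ps = 492/7 + (1/7)·267.5 = 108.5.
Buyers' price falls by p* − pb = 98 − 73.5 = 24.5; sellers' price rises by ps − p* = 108.5 − 98 = 10.5.
So producers capture 10.5/35 = 0.3 of each unit of subsidy.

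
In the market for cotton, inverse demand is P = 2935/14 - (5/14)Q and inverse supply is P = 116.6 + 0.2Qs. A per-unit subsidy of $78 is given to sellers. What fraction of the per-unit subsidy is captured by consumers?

Pre-subsidy: 2935/14 - (5/14)Q = 116.6 + 0.2Q gives Q* = 167 and P* = 150.
With the subsidy, sellers receive Ps = Pb + 78 for each unit, where Pb is the price buyers pay.
On the curves, Pb = 2935/14 - (5/14)Q and Ps = 116.6 + 0.2Q; the wedge Ps − Pb = 78 gives 116.6 + 0.2Q − (2935/14 - (5/14)Q) = 78, so Q' = 307.
Then Pb = 2935/14 − (5/14)·307 = 100 and Ps = 116.6 + 0.2·307 = 178.
Buyers' price falls by P* − Pb = 150 − 100 = 50; sellers' price rises by Ps − P* = 178 − 150 = 28.
So consumers capture 50/78 = 25/39 of each unit of subsidy.

Consumer share = 25/39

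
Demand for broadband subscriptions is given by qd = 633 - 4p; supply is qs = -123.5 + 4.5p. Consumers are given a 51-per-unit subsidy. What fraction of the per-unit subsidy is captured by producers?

Pre-subsidy: 633 - 4p = -123.5 + 4.5p gives p* = 89, q* = 277.
With the rebate, buyers effectively pay pb = ps − 51, where ps is the price sellers receive.
Demand in terms of ps becomes qd = 633 − 4(ps − 51) = 837 - 4ps. Setting this equal to supply: 837 - 4ps = -123.5 + 4.5ps, so ps = 113.
Buyers pay pb = 113 − 51 = 62; q' = -123.5 + 4.5·113 = 385.
Buyers' price falls by p* − pb = 89 − 62 = 27; sellers' price rises by ps − p* = 113 − 89 = 24.
So producers capture 24/51 = 8/17 of each unit of subsidy.

Producer share = 8/17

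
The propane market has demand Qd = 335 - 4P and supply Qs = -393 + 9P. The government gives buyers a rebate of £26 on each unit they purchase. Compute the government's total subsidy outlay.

Pre-subsidy: 335 - 4P = -393 + 9P gives P* = 56, Q* = 111.
With the rebate, buyers effectively pay Pb = Ps − 26, where Ps is the price sellers receive.
Demand in terms of Ps becomes Qd = 335 − 4(Ps − 26) = 439 - 4Ps. Setting this equal to supply: 439 - 4Ps = -393 + 9Ps, so Ps = 64.
Buyers pay Pb = 64 − 26 = 38; Q' = -393 + 9·64 = 183.
Government outlay = subsidy × quantity = 26 × 183 = 4758.

Government cost = £4758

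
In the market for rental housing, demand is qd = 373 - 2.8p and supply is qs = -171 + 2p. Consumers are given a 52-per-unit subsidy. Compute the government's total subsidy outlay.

Pre-subsidy: 373 - 2.8p = -171 + 2p gives p* = 340/3, q* = 167/3.
With the rebate, buyers effectively pay pb = ps − 52, where ps is the price sellers receive.
Demand in terms of ps becomes qd = 373 − 2.8(ps − 52) = 518.6 - 2.8ps. Setting this equal to supply: 518.6 - 2.8ps = -171 + 2ps, so ps = 431/3.
Buyers pay pb = 431/3 − 52 = 275/3; q' = -171 + 2·(431/3) = 349/3.
Government outlay = subsidy × quantity = 52 × 349/3 = 18148/3.

Government cost = 18148/3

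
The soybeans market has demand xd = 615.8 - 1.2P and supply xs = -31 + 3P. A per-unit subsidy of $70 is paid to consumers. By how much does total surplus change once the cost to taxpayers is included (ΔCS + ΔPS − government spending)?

Pre-subsidy: 615.8 - 1.2P = -31 + 3P gives P* = 154, x* = 431.
With the rebate, buyers effectively pay Pb = Ps − 70, where Ps is the price sellers receive.
Demand in terms of Ps becomes xd = 615.8 − 1.2(Ps − 70) = 699.8 - 1.2Ps. Setting this equal to supply: 699.8 - 1.2Ps = -31 + 3Ps, so Ps = 174.
Buyers pay Pb = 174 − 70 = 104; x' = -31 + 3·174 = 491.
ΔCS = ½(431 + 491)(154 − 104) = 23050; ΔPS = ½(431 + 491)(174 − 154) = 9220.
Government spending = 70 × 491 = 34370.
Net change = 23050 + 9220 − 34370 = -2100. The loss equals the DWL triangle ½·70·60.

Net change in total surplus = -$2100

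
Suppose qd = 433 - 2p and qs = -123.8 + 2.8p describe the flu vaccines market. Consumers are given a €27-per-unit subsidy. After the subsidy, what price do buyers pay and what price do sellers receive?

Pre-subsidy: 433 - 2p = -123.8 + 2.8p gives p* = 116, q* = 201.
With the rebate, buyers effectively pay pb = ps − 27, where ps is the price sellers receive.
Demand in terms of ps becomes qd = 433 − 2(ps − 27) = 487 - 2ps. Setting this equal to supply: 487 - 2ps = -123.8 + 2.8ps, so ps = 127.25.
Buyers pay pb = 127.25 − 27 = 100.25; q' = -123.8 + 2.8·127.25 = 232.5.

Buyers pay €100.25; sellers receive €127.25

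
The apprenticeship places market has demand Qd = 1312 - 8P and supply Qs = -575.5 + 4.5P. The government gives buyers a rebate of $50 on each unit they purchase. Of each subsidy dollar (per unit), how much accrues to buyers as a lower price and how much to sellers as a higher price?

Buyers gain $18 per unit; sellers gain $32 per unit

Pre-subsidy: 1312 - 8P = -575.5 + 4.5P gives P* = 151, Q* = 104.
With the rebate, buyers effectively pay Pb = Ps − 50, where Ps is the price sellers receive.
Demand in terms of Ps becomes Qd = 1312 − 8(Ps − 50) = 1712 - 8Ps. Setting this equal to supply: 1712 - 8Ps = -575.5 + 4.5Ps, so Ps = 183.
Buyers pay Pb = 183 − 50 = 133; Q' = -575.5 + 4.5·183 = 248.
Buyers' price falls by P* − Pb = 151 − 133 = 18; sellers' price rises by Ps − P* = 183 − 151 = 32.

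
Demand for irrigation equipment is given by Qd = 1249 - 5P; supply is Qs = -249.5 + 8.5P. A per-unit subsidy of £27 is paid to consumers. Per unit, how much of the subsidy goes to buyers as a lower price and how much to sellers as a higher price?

Pre-subsidy: 1249 - 5P = -249.5 + 8.5P gives P* = 111, Q* = 694.
With the rebate, buyers effectively pay Pb = Ps − 27, where Ps is the price sellers receive.
Demand in terms of Ps becomes Qd = 1249 − 5(Ps − 27) = 1384 - 5Ps. Setting this equal to supply: 1384 - 5Ps = -249.5 + 8.5Ps, so Ps = 121.
Buyers pay Pb = 121 − 27 = 94; Q' = -249.5 + 8.5·121 = 779.
Buyers' price falls by P* − Pb = 111 − 94 = 17; sellers' price rises by Ps − P* = 121 − 111 = 10.

Buyers gain £17 per unit; sellers gain £10 per unit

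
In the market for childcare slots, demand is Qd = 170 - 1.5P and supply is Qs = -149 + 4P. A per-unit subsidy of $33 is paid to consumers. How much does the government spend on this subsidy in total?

Pre-subsidy: 170 - 1.5P = -149 + 4P gives P* = 58, Q* = 83.
With the rebate, buyers effectively pay Pb = Ps − 33, where Ps is the price sellers receive.
Demand in terms of Ps becomes Qd = 170 − 1.5(Ps − 33) = 219.5 - 1.5Ps. Setting this equal to supply: 219.5 - 1.5Ps = -149 + 4Ps, so Ps = 67.
Buyers pay Pb = 67 − 33 = 34; Q' = -149 + 4·67 = 119.
Government outlay = subsidy × quantity = 33 × 119 = 3927.

Government cost = $3927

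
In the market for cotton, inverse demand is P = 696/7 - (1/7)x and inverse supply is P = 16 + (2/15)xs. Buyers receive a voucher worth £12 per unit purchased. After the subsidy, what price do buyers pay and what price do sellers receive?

Pre-subsidy: 696/7 - (1/7)x = 16 + (2/15)x gives x* = 8760/29 and P* = 1632/29.
With the rebate, buyers effectively pay Pb = Ps − 12, where Ps is the price sellers receive.
On the curves, Pb = 696/7 - (1/7)x and Ps = 16 + (2/15)x; the wedge Ps − Pb = 12 gives 16 + (2/15)x − (696/7 - (1/7)x) = 12, so x' = 10020/29.
Then Pb = 696/7 − (1/7)·(10020/29) = 1452/29 and Ps = 16 + (2/15)·(10020/29) = 1800/29.

Buyers pay 1452/29; sellers receive 1800/29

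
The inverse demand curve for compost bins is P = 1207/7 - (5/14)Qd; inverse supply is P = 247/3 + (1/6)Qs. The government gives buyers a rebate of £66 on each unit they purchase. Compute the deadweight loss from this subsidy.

Pre-subsidy: 1207/7 - (5/14)Q = 247/3 + (1/6)Q gives Q* = 172 and P* = 111.
With the rebate, buyers effectively pay Pb = Ps − 66, where Ps is the price sellers receive.
On the curves, Pb = 1207/7 - (5/14)Q and Ps = 247/3 + (1/6)Q; the wedge Ps − Pb = 66 gives 247/3 + (1/6)Q − (1207/7 - (5/14)Q) = 66, so Q' = 298.
Then Pb = 1207/7 − (5/14)·298 = 66 and Ps = 247/3 + (1/6)·298 = 132.
The subsidy expands output by 298 − 172 = 126 past the efficient level; on those units the gap between marginal cost and willingness to pay runs from 0 up to 66.
DWL = ½ × 66 × 126 = 4158.

Deadweight loss = £4158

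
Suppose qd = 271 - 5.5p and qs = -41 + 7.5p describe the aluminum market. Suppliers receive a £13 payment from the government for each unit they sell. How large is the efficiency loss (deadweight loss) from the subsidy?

Pre-subsidy: 271 - 5.5p = -41 + 7.5p gives p* = 24, q* = 139.
With the subsidy, sellers receive ps = pb + 13 for each unit, where pb is the price buyers pay.
Supply in terms of pb becomes qs = -41 + 7.5(pb + 13) = 56.5 + 7.5pb. Setting this equal to demand: 271 - 5.5pb = 56.5 + 7.5pb, so pb = 16.5.
Sellers receive ps = 16.5 + 13 = 29.5; q' = 271 − 5.5·16.5 = 180.25.
The subsidy expands output by 180.25 − 139 = 41.25 past the efficient level; on those units the gap between marginal cost and willingness to pay runs from 0 up to 13.
DWL = ½ × 13 × 41.25 = 268.125.

Deadweight loss = £268.125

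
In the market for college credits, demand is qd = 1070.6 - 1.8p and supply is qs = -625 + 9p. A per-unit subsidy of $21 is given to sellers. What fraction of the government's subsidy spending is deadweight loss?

DWL / government spending = 63/3278

Pre-subsidy: 1070.6 - 1.8p = -625 + 9p gives p* = 157, q* = 788.
With the subsidy, sellers receive ps = pb + 21 for each unit, where pb is the price buyers pay.
Supply in terms of pb becomes qs = -625 + 9(pb + 21) = -436 + 9pb. Setting this equal to demand: 1070.6 - 1.8pb = -436 + 9pb, so pb = 139.5.
Sellers receive ps = 139.5 + 21 = 160.5; q' = 1070.6 − 1.8·139.5 = 819.5.
ΔCS = ½(788 + 819.5)(157 − 139.5) = 14065.625; ΔPS = ½(788 + 819.5)(160.5 − 157) = 2813.125.
Government spending = 21 × 819.5 = 17209.5.
DWL = ½ × 21 × (819.5 − 788) = 330.75; fraction = 330.75 / 17209.5 = 63/3278.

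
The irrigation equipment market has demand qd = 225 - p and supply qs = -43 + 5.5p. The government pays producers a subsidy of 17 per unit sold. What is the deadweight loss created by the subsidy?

Pre-subsidy: 225 - p = -43 + 5.5p gives p* = 536/13, q* = 2389/13.
With the subsidy, sellers receive ps = pb + 17 for each unit, where pb is the price buyers pay.
Supply in terms of pb becomes qs = -43 + 5.5(pb + 17) = 50.5 + 5.5pb. Setting this equal to demand: 225 - pb = 50.5 + 5.5pb, so pb = 349/13.
Sellers receive ps = 349/13 + 17 = 570/13; q' = 225 − 1·(349/13) = 2576/13.
The subsidy expands output by 2576/13 − 2389/13 = 187/13 past the efficient level; on those units the gap between marginal cost and willingness to pay runs from 0 up to 17.
DWL = ½ × 17 × 187/13 = 3179/26.

Deadweight loss = 3179/26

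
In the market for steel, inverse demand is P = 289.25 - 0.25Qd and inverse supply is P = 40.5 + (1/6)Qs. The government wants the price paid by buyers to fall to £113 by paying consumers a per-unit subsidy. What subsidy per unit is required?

Required subsidy s = £45 per unit

At a buyer price of 113, quantity demanded is 1157 − 4·113 = 705.
Sellers supply 705 only when they receive Ps = 40.5 + (1/6)·705 = 158.
s = Ps − Pb = 158 − 113 = 45.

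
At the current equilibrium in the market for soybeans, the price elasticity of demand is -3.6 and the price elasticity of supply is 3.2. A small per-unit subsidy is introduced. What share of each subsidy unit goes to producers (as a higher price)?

Producer share = 9/17

For a small subsidy around the equilibrium, the benefit split depends on the relative slopes, which at a point are proportional to the elasticities.
Buyer share = εs/(εs + |εd|) = 3.2/(3.2 + 3.6) = 8/17; seller share = |εd|/(εs + |εd|) = 9/17.
So producers capture 9/17 of the subsidy.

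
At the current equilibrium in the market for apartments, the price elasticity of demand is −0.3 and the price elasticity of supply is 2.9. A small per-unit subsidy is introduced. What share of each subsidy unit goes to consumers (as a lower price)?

Consumer share = 0.90625

For a small subsidy around the equilibrium, the benefit split depends on the relative slopes, which at a point are proportional to the elasticities.
Buyer share = εs/(εs + |εd|) = 2.9/(2.9 + 0.3) = 0.90625; seller share = |εd|/(εs + |εd|) = 0.09375.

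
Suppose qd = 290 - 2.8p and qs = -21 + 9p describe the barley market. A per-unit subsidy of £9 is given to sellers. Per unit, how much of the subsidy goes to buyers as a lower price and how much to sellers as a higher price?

Pre-subsidy: 290 - 2.8p = -21 + 9p gives p* = 1555/59, q* = 12756/59.
With the subsidy, sellers receive ps = pb + 9 for each unit, where pb is the price buyers pay.
Supply in terms of pb becomes qs = -21 + 9(pb + 9) = 60 + 9pb. Setting this equal to demand: 290 - 2.8pb = 60 + 9pb, so pb = 1150/59.
Sellers receive ps = 1150/59 + 9 = 1681/59; q' = 290 − 2.8·(1150/59) = 13890/59.
Buyers' price falls by p* − pb = 1555/59 − 1150/59 = 405/59; sellers' price rises by ps − p* = 1681/59 − 1555/59 = 126/59.

Buyers gain 405/59 per unit; sellers gain 126/59 per unit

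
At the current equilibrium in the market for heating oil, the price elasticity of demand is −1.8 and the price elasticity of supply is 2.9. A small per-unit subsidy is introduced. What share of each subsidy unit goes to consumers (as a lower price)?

Consumer share = 29/47

For a small subsidy around the equilibrium, the benefit split depends on the relative slopes, which at a point are proportional to the elasticities.
Buyer share = εs/(εs + |εd|) = 2.9/(2.9 + 1.8) = 29/47; seller share = |εd|/(εs + |εd|) = 18/47.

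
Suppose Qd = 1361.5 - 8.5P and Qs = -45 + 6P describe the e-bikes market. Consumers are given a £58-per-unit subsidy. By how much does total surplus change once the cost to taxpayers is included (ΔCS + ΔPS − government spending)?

Net change in total surplus = -£5916

Pre-subsidy: 1361.5 - 8.5P = -45 + 6P gives P* = 97, Q* = 537.
With the rebate, buyers effectively pay Pb = Ps − 58, where Ps is the price sellers receive.
Demand in terms of Ps becomes Qd = 1361.5 − 8.5(Ps − 58) = 1854.5 - 8.5Ps. Setting this equal to supply: 1854.5 - 8.5Ps = -45 + 6Ps, so Ps = 131.
Buyers pay Pb = 131 − 58 = 73; Q' = -45 + 6·131 = 741.
ΔCS = ½(537 + 741)(97 − 73) = 15336; ΔPS = ½(537 + 741)(131 − 97) = 21726.
Government spending = 58 × 741 = 42978.
Net change = 15336 + 21726 − 42978 = -5916. The loss equals the DWL triangle ½·58·204.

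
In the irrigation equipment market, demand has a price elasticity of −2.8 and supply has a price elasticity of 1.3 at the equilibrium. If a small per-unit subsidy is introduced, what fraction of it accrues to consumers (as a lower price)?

For a small subsidy around the equilibrium, the benefit split depends on the relative slopes, which at a point are proportional to the elasticities.
Buyer share = εs/(εs + |εd|) = 1.3/(1.3 + 2.8) = 13/41; seller share = |εd|/(εs + |εd|) = 28/41.

Consumer share = 13/41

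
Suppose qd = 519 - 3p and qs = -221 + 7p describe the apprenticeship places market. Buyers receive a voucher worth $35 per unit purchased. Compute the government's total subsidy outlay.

Pre-subsidy: 519 - 3p = -221 + 7p gives p* = 74, q* = 297.
With the rebate, buyers effectively pay pb = ps − 35, where ps is the price sellers receive.
Demand in terms of ps becomes qd = 519 − 3(ps − 35) = 624 - 3ps. Setting this equal to supply: 624 - 3ps = -221 + 7ps, so ps = 84.5.
Buyers pay pb = 84.5 − 35 = 49.5; q' = -221 + 7·84.5 = 370.5.
Government outlay = subsidy × quantity = 35 × 370.5 = 12967.5.

Government cost = $12967.5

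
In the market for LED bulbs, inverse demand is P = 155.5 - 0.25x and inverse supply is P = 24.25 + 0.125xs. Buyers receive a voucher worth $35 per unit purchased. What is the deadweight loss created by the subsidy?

Deadweight loss = 4900/3

Pre-subsidy: 155.5 - 0.25x = 24.25 + 0.125x gives x* = 350 and P* = 68.
With the rebate, buyers effectively pay Pb = Ps − 35, where Ps is the price sellers receive.
On the curves, Pb = 155.5 - 0.25x and Ps = 24.25 + 0.125x; the wedge Ps − Pb = 35 gives 24.25 + 0.125x − (155.5 - 0.25x) = 35, so x' = 1330/3.
Then Pb = 155.5 − 0.25·(1330/3) = 134/3 and Ps = 24.25 + 0.125·(1330/3) = 239/3.
The subsidy expands output by 1330/3 − 350 = 280/3 past the efficient level; on those units the gap between marginal cost and willingness to pay runs from 0 up to 35.
DWL = ½ × 35 × 280/3 = 4900/3.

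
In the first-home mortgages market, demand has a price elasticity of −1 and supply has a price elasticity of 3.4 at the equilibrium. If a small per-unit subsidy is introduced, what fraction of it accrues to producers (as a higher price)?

For a small subsidy around the equilibrium, the benefit split depends on the relative slopes, which at a point are proportional to the elasticities.
Buyer share = εs/(εs + |εd|) = 3.4/(3.4 + 1) = 17/22; seller share = |εd|/(εs + |εd|) = 5/22.
So producers capture 5/22 of the subsidy.

Producer share = 5/22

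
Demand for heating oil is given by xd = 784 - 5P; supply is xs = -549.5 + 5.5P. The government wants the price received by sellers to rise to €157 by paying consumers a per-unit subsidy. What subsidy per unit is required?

At a seller price of 157, quantity supplied is -549.5 + 5.5·157 = 314.
Buyers absorb 314 only when they pay Pb with 784 − 5·Pb = 314, i.e. Pb = 94.
s = Ps − Pb = 157 − 94 = 63.

Required subsidy s = €63 per unit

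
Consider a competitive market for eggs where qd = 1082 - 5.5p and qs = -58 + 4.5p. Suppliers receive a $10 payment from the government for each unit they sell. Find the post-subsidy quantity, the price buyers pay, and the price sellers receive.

q' = 479.75; buyers pay $109.5; sellers receive $119.5

Pre-subsidy: 1082 - 5.5p = -58 + 4.5p gives p* = 114, q* = 455.
With the subsidy, sellers receive ps = pb + 10 for each unit, where pb is the price buyers pay.
Supply in terms of pb becomes qs = -58 + 4.5(pb + 10) = -13 + 4.5pb. Setting this equal to demand: 1082 - 5.5pb = -13 + 4.5pb, so pb = 109.5.
Sellers receive ps = 109.5 + 10 = 119.5; q' = 1082 − 5.5·109.5 = 479.75.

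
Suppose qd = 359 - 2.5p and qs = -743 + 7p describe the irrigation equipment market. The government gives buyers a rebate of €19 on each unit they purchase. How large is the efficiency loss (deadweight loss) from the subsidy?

Pre-subsidy: 359 - 2.5p = -743 + 7p gives p* = 116, q* = 69.
With the rebate, buyers effectively pay pb = ps − 19, where ps is the price sellers receive.
Demand in terms of ps becomes qd = 359 − 2.5(ps − 19) = 406.5 - 2.5ps. Setting this equal to supply: 406.5 - 2.5ps = -743 + 7ps, so ps = 121.
Buyers pay pb = 121 − 19 = 102; q' = -743 + 7·121 = 104.
The subsidy expands output by 104 − 69 = 35 past the efficient level; on those units the gap between marginal cost and willingness to pay runs from 0 up to 19.
DWL = ½ × 19 × 35 = 332.5.

Deadweight loss = €332.5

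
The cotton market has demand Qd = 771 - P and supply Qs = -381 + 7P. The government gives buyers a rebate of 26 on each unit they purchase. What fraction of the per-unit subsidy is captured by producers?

Producer share = 0.125

Pre-subsidy: 771 - P = -381 + 7P gives P* = 144, Q* = 627.
With the rebate, buyers effectively pay Pb = Ps − 26, where Ps is the price sellers receive.
Demand in terms of Ps becomes Qd = 771 − 1(Ps − 26) = 797 - Ps. Setting this equal to supply: 797 - Ps = -381 + 7Ps, so Ps = 147.25.
Buyers pay Pb = 147.25 − 26 = 121.25; Q' = -381 + 7·147.25 = 649.75.
Buyers' price falls by P* − Pb = 144 − 121.25 = 22.75; sellers' price rises by Ps − P* = 147.25 − 144 = 3.25.
So producers capture 3.25/26 = 0.125 of each unit of subsidy.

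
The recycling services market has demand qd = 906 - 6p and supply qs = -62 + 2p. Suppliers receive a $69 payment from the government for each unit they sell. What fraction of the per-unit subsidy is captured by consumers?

Consumer share = 0.25

Pre-subsidy: 906 - 6p = -62 + 2p gives p* = 121, q* = 180.
With the subsidy, sellers receive ps = pb + 69 for each unit, where pb is the price buyers pay.
Supply in terms of pb becomes qs = -62 + 2(pb + 69) = 76 + 2pb. Setting this equal to demand: 906 - 6pb = 76 + 2pb, so pb = 103.75.
Sellers receive ps = 103.75 + 69 = 172.75; q' = 906 − 6·103.75 = 283.5.
Buyers' price falls by p* − pb = 121 − 103.75 = 17.25; sellers' price rises by ps − p* = 172.75 − 121 = 51.75.
So consumers capture 17.25/69 = 0.25 of each unit of subsidy.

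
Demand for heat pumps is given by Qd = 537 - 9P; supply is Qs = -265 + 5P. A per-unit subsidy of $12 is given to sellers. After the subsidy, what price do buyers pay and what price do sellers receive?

Buyers pay $53; sellers receive $65

Pre-subsidy: 537 - 9P = -265 + 5P gives P* = 401/7, Q* = 150/7.
With the subsidy, sellers receive Ps = Pb + 12 for each unit, where Pb is the price buyers pay.
Supply in terms of Pb becomes Qs = -265 + 5(Pb + 12) = -205 + 5Pb. Setting this equal to demand: 537 - 9Pb = -205 + 5Pb, so Pb = 53.
Sellers receive Ps = 53 + 12 = 65; Q' = 537 − 9·53 = 60.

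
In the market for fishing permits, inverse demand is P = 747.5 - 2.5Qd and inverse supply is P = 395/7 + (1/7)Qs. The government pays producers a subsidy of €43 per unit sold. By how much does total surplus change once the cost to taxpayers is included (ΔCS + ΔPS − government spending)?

Pre-subsidy: 747.5 - 2.5Q = 395/7 + (1/7)Q gives Q* = 9675/37 and P* = 3470/37.
With the subsidy, sellers receive Ps = Pb + 43 for each unit, where Pb is the price buyers pay.
On the curves, Pb = 747.5 - 2.5Q and Ps = 395/7 + (1/7)Q; the wedge Ps − Pb = 43 gives 395/7 + (1/7)Q − (747.5 - 2.5Q) = 43, so Q' = 10277/37.
Then Pb = 747.5 − 2.5·(10277/37) = 1965/37 and Ps = 395/7 + (1/7)·(10277/37) = 3556/37.
ΔCS = ½(9675/37 + 10277/37)(3470/37 − 1965/37) = 15013880/1369; ΔPS = ½(9675/37 + 10277/37)(3556/37 − 3470/37) = 857936/1369.
Government spending = 43 × 10277/37 = 441911/37.
Net change = 15013880/1369 + 857936/1369 − 441911/37 = -12943/37. The loss equals the DWL triangle ½·43·602/37.

Net change in total surplus = -12943/37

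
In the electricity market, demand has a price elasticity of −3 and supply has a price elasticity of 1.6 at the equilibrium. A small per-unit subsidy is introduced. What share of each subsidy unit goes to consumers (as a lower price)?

For a small subsidy around the equilibrium, the benefit split depends on the relative slopes, which at a point are proportional to the elasticities.
Buyer share = εs/(εs + |εd|) = 1.6/(1.6 + 3) = 8/23; seller share = |εd|/(εs + |εd|) = 15/23.

Consumer share = 8/23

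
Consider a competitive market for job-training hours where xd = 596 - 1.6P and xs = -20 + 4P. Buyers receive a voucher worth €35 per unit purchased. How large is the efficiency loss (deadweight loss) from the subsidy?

Pre-subsidy: 596 - 1.6P = -20 + 4P gives P* = 110, x* = 420.
With the rebate, buyers effectively pay Pb = Ps − 35, where Ps is the price sellers receive.
Demand in terms of Ps becomes xd = 596 − 1.6(Ps − 35) = 652 - 1.6Ps. Setting this equal to supply: 652 - 1.6Ps = -20 + 4Ps, so Ps = 120.
Buyers pay Pb = 120 − 35 = 85; x' = -20 + 4·120 = 460.
The subsidy expands output by 460 − 420 = 40 past the efficient level; on those units the gap between marginal cost and willingness to pay runs from 0 up to 35.
DWL = ½ × 35 × 40 = 700.

Deadweight loss = €700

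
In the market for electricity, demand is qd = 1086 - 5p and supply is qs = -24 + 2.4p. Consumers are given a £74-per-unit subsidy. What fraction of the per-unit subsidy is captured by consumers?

Pre-subsidy: 1086 - 5p = -24 + 2.4p gives p* = 150, q* = 336.
With the rebate, buyers effectively pay pb = ps − 74, where ps is the price sellers receive.
Demand in terms of ps becomes qd = 1086 − 5(ps − 74) = 1456 - 5ps. Setting this equal to supply: 1456 - 5ps = -24 + 2.4ps, so ps = 200.
Buyers pay pb = 200 − 74 = 126; q' = -24 + 2.4·200 = 456.
Buyers' price falls by p* − pb = 150 − 126 = 24; sellers' price rises by ps − p* = 200 − 150 = 50.
So consumers capture 24/74 = 12/37 of each unit of subsidy.

Consumer share = 12/37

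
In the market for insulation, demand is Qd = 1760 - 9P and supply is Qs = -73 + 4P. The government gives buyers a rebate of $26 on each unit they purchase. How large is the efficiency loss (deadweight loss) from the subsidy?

Deadweight loss = $936

Pre-subsidy: 1760 - 9P = -73 + 4P gives P* = 141, Q* = 491.
With the rebate, buyers effectively pay Pb = Ps − 26, where Ps is the price sellers receive.
Demand in terms of Ps becomes Qd = 1760 − 9(Ps − 26) = 1994 - 9Ps. Setting this equal to supply: 1994 - 9Ps = -73 + 4Ps, so Ps = 159.
Buyers pay Pb = 159 − 26 = 133; Q' = -73 + 4·159 = 563.
The subsidy expands output by 563 − 491 = 72 past the efficient level; on those units the gap between marginal cost and willingness to pay runs from 0 up to 26.
DWL = ½ × 26 × 72 = 936.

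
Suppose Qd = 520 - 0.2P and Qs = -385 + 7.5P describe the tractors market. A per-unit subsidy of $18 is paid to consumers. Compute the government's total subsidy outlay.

Government cost = $9000

Pre-subsidy: 520 - 0.2P = -385 + 7.5P gives P* = 9050/77, Q* = 38230/77.
With the rebate, buyers effectively pay Pb = Ps − 18, where Ps is the price sellers receive.
Demand in terms of Ps becomes Qd = 520 − 0.2(Ps − 18) = 523.6 - 0.2Ps. Setting this equal to supply: 523.6 - 0.2Ps = -385 + 7.5Ps, so Ps = 118.
Buyers pay Pb = 118 − 18 = 100; Q' = -385 + 7.5·118 = 500.
Government outlay = subsidy × quantity = 18 × 500 = 9000.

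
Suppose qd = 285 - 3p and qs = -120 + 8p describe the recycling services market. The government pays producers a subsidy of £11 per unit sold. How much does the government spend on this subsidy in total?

Pre-subsidy: 285 - 3p = -120 + 8p gives p* = 405/11, q* = 1920/11.
With the subsidy, sellers receive ps = pb + 11 for each unit, where pb is the price buyers pay.
Supply in terms of pb becomes qs = -120 + 8(pb + 11) = -32 + 8pb. Setting this equal to demand: 285 - 3pb = -32 + 8pb, so pb = 317/11.
Sellers receive ps = 317/11 + 11 = 438/11; q' = 285 − 3·(317/11) = 2184/11.
Government outlay = subsidy × quantity = 11 × 2184/11 = 2184.

Government cost = £2184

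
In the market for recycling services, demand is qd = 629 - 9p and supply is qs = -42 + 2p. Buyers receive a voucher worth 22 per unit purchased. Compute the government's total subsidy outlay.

Pre-subsidy: 629 - 9p = -42 + 2p gives p* = 61, q* = 80.
With the rebate, buyers effectively pay pb = ps − 22, where ps is the price sellers receive.
Demand in terms of ps becomes qd = 629 − 9(ps − 22) = 827 - 9ps. Setting this equal to supply: 827 - 9ps = -42 + 2ps, so ps = 79.
Buyers pay pb = 79 − 22 = 57; q' = -42 + 2·79 = 116.
Government outlay = subsidy × quantity = 22 × 116 = 2552.

Government cost = 2552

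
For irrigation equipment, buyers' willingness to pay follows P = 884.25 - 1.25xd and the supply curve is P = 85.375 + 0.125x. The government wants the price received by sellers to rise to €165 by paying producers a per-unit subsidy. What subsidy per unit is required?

Required subsidy s = €77 per unit

At a seller price of 165, quantity supplied is -683 + 8·165 = 637.
Buyers absorb 637 only when they pay Pb = 884.25 − 1.25·637 = 88.
s = Ps − Pb = 165 − 88 = 77.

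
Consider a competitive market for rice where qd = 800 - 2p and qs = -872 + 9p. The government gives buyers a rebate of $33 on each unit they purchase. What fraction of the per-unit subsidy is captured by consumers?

Pre-subsidy: 800 - 2p = -872 + 9p gives p* = 152, q* = 496.
With the rebate, buyers effectively pay pb = ps − 33, where ps is the price sellers receive.
Demand in terms of ps becomes qd = 800 − 2(ps − 33) = 866 - 2ps. Setting this equal to supply: 866 - 2ps = -872 + 9ps, so ps = 158.
Buyers pay pb = 158 − 33 = 125; q' = -872 + 9·158 = 550.
Buyers' price falls by p* − pb = 152 − 125 = 27; sellers' price rises by ps − p* = 158 − 152 = 6.
So consumers capture 27/33 = 9/11 of each unit of subsidy.

Consumer share = 9/11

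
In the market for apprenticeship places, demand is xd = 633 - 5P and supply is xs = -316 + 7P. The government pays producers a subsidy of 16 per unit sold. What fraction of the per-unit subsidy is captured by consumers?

Consumer share = 7/12

Pre-subsidy: 633 - 5P = -316 + 7P gives P* = 949/12, x* = 2851/12.
With the subsidy, sellers receive Ps = Pb + 16 for each unit, where Pb is the price buyers pay.
Supply in terms of Pb becomes xs = -316 + 7(Pb + 16) = -204 + 7Pb. Setting this equal to demand: 633 - 5Pb = -204 + 7Pb, so Pb = 69.75.
Sellers receive Ps = 69.75 + 16 = 85.75; x' = 633 − 5·69.75 = 284.25.
Buyers' price falls by P* − Pb = 949/12 − 69.75 = 28/3; sellers' price rises by Ps − P* = 85.75 − 949/12 = 20/3.
So consumers capture (28/3)/16 = 7/12 of each unit of subsidy.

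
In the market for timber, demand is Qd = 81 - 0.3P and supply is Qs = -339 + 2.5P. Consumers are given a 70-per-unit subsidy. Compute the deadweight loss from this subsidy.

Pre-subsidy: 81 - 0.3P = -339 + 2.5P gives P* = 150, Q* = 36.
With the rebate, buyers effectively pay Pb = Ps − 70, where Ps is the price sellers receive.
Demand in terms of Ps becomes Qd = 81 − 0.3(Ps − 70) = 102 - 0.3Ps. Setting this equal to supply: 102 - 0.3Ps = -339 + 2.5Ps, so Ps = 157.5.
Buyers pay Pb = 157.5 − 70 = 87.5; Q' = -339 + 2.5·157.5 = 54.75.
The subsidy expands output by 54.75 − 36 = 18.75 past the efficient level; on those units the gap between marginal cost and willingness to pay runs from 0 up to 70.
DWL = ½ × 70 × 18.75 = 656.25.

Deadweight loss = 656.25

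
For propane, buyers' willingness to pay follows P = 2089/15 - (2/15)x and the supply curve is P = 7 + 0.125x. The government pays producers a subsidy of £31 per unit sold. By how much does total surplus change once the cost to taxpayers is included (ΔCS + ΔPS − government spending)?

Net change in total surplus = -£1860

Pre-subsidy: 2089/15 - (2/15)x = 7 + 0.125x gives x* = 512 and P* = 71.
With the subsidy, sellers receive Ps = Pb + 31 for each unit, where Pb is the price buyers pay.
On the curves, Pb = 2089/15 - (2/15)x and Ps = 7 + 0.125x; the wedge Ps − Pb = 31 gives 7 + 0.125x − (2089/15 - (2/15)x) = 31, so x' = 632.
Then Pb = 2089/15 − (2/15)·632 = 55 and Ps = 7 + 0.125·632 = 86.
ΔCS = ½(512 + 632)(71 − 55) = 9152; ΔPS = ½(512 + 632)(86 − 71) = 8580.
Government spending = 31 × 632 = 19592.
Net change = 9152 + 8580 − 19592 = -1860. The loss equals the DWL triangle ½·31·120.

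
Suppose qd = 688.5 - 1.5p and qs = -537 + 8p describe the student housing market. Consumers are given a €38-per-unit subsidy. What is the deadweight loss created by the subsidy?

Pre-subsidy: 688.5 - 1.5p = -537 + 8p gives p* = 129, q* = 495.
With the rebate, buyers effectively pay pb = ps − 38, where ps is the price sellers receive.
Demand in terms of ps becomes qd = 688.5 − 1.5(ps − 38) = 745.5 - 1.5ps. Setting this equal to supply: 745.5 - 1.5ps = -537 + 8ps, so ps = 135.
Buyers pay pb = 135 − 38 = 97; q' = -537 + 8·135 = 543.
The subsidy expands output by 543 − 495 = 48 past the efficient level; on those units the gap between marginal cost and willingness to pay runs from 0 up to 38.
DWL = ½ × 38 × 48 = 912.

Deadweight loss = €912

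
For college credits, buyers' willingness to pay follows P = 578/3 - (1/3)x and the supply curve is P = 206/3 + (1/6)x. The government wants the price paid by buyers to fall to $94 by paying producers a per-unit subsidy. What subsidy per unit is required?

At a buyer price of 94, quantity demanded is 578 − 3·94 = 296.
Sellers supply 296 only when they receive Ps = 206/3 + (1/6)·296 = 118.
s = Ps − Pb = 118 − 94 = 24.

Required subsidy s = $24 per unit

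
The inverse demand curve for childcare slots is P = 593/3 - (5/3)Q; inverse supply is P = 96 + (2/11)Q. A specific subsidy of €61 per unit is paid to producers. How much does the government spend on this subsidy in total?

Government cost = €5368

Pre-subsidy: 593/3 - (5/3)Q = 96 + (2/11)Q gives Q* = 55 and P* = 106.
With the subsidy, sellers receive Ps = Pb + 61 for each unit, where Pb is the price buyers pay.
On the curves, Pb = 593/3 - (5/3)Q and Ps = 96 + (2/11)Q; the wedge Ps − Pb = 61 gives 96 + (2/11)Q − (593/3 - (5/3)Q) = 61, so Q' = 88.
Then Pb = 593/3 − (5/3)·88 = 51 and Ps = 96 + (2/11)·88 = 112.
Government outlay = subsidy × quantity = 61 × 88 = 5368.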